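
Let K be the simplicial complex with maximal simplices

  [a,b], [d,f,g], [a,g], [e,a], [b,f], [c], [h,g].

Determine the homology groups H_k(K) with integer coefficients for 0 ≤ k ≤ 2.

H_0 ≅ Z^2,  H_1 ≅ Z,  H_2 = 0.

Take the total order a < b < c < d < e < f < g < h on the vertex set. Then K (dimension 2) consists of the simplices:

  0-simplices (8): a, b, c, d, e, f, g, h
  1-simplices (8): ab, ae, ag, bf, df, dg, fg, gh
  2-simplices (1): dfg

Hence C_0 ≅ Z^8, C_1 ≅ Z^8, C_2 ≅ Z^1.

Boundary ∂_1: C_1 → C_0 maps an edge to its endpoints' difference, ∂[p,q] = q − p. For instance
  ∂ae = e − a.
As a 8×8 matrix over Z this has rank 6, with invariant factors (1,1,1,1,1,1).

Boundary ∂_2: C_2 → C_1 maps a triangle to the signed sum of its edges. For instance
  ∂dfg = fg − dg + df.
As a 8×1 matrix over Z this has rank 1, with invariant factors (1).

Reading off H_k = ker ∂_k / im ∂_{k+1}:

  H_0: rank C_0 − rank ∂_1 = 8 − 6 = 2, and the invariant factors of ∂_1 are all 1, so H_0 = Z^2.
  H_1: rank ker ∂_1 − rank ∂_2 = (8 − 6) − 1 = 1, and the invariant factors of ∂_2 are all 1, so H_1 = Z.
  H_2: rank ker ∂_2 − rank ∂_3 = (1 − 1) − 0 = 0, and there is no ∂_3, so H_2 = 0.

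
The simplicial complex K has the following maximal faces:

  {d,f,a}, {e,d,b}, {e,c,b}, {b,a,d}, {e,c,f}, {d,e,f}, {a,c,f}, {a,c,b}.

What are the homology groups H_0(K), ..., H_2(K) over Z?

K has 6 vertices, 12 edges, 8 triangles.
rank ∂_0 = 0, rank ∂_1 = 5 ⇒ b_0 = 6 − 0 − 5 = 1; all invariant factors of ∂_1 are 1 so no torsion. So H_0 ≅ Z.
rank ∂_1 = 5, rank ∂_2 = 7 ⇒ b_1 = 12 − 5 − 7 = 0; all invariant factors of ∂_2 are 1 so no torsion. So H_1 ≅ 0.
rank ∂_2 = 7, rank ∂_3 = 0 ⇒ b_2 = 8 − 7 − 0 = 1. So H_2 ≅ Z.

H_0 ≅ Z,  H_1 = 0,  H_2 ≅ Z.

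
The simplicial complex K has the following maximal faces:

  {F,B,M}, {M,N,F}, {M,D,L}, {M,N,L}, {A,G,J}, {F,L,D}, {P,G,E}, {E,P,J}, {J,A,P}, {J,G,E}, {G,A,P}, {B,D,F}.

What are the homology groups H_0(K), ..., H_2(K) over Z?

Fix the vertex order A < B < D < E < F < G < J < L < M < N < P and write every simplex with vertices in increasing order. Then dim K = 2 and the simplices of K are:

  0-simplices (11): A, B, D, E, F, G, J, L, M, N, P
  1-simplices (21): AG, AJ, AP, BD, BF, BM, DF, DL, DM, EG, EJ, EP, FL, FM, FN, GJ, GP, JP, LM, LN, MN
  2-simplices (12): AGJ, AGP, AJP, BDF, BFM, DFL, DLM, EGJ, EGP, EJP, FMN, LMN

giving chain groups C_0 ≅ Z^11, C_1 ≅ Z^21, C_2 ≅ Z^12.

Boundary ∂_1: C_1 → C_0 is given by ∂[p,q] = [q] − [p]. For instance
  ∂GP = P − G.
The resulting 11×21 matrix has rank 9, and its Smith normal form has invariant factors (1,1,1,1,1,1,1,1,1).

The boundary map ∂_2: C_2 → C_1 acts by ∂[p,q,r] = [q,r] − [p,r] + [p,q]. For instance
  ∂AGJ = GJ − AJ + AG,
  ∂DLM = LM − DM + DL.
The resulting 21×12 matrix has rank 11, and its Smith normal form has invariant factors (1,1,1,1,1,1,1,1,1,1,1).

Now H_k = ker ∂_k / im ∂_{k+1}, so:

  H_0: rank C_0 − rank ∂_1 = 11 − 9 = 2, and the invariant factors of ∂_1 are all 1, so H_0 ≅ Z^2.
  H_1: rank ker ∂_1 − rank ∂_2 = (21 − 9) − 11 = 1, and the invariant factors of ∂_2 are all 1, so H_1 ≅ Z.
  H_2: rank ker ∂_2 − rank ∂_3 = (12 − 11) − 0 = 1, and there is no ∂_3, so H_2 ≅ Z.

As a check, the Euler characteristic is 11 − 21 + 12 = 2, which agrees with 2 − 1 + 1 = 2.
(K is a triangulation of the disjoint union of the 2-sphere S^2 and the cylinder S^1 x I.)

H_0 ≅ Z^2,  H_1 ≅ Z,  H_2 ≅ Z.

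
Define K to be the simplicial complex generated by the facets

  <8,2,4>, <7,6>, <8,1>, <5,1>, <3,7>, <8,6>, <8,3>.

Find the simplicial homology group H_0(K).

We work with the vertex ordering 1 < 2 < 3 < 4 < 5 < 6 < 7 < 8. The simplices of K, each written with vertices in increasing order, are:

  0-simplices (8): [1], [2], [3], [4], [5], [6], [7], [8]
  1-simplices (9): [1,5], [1,8], [2,4], [2,8], [3,7], [3,8], [4,8], [6,7], [6,8]
  2-simplices (1): [2,4,8]

so the chain groups are C_0 ≅ Z^8, C_1 ≅ Z^9, C_2 ≅ Z^1.

The boundary map ∂_1: C_1 → C_0 sends each edge [p,q] (with p < q) to q − p. For instance
  ∂[1,8] = [8] − [1].
As a 8×9 matrix over Z this has rank 7, with invariant factors (1,1,1,1,1,1,1).

Boundary ∂_2: C_2 → C_1 sends each 2-simplex [p,q,r] to [q,r] − [p,r] + [p,q]. For instance
  ∂[2,4,8] = [4,8] − [2,8] + [2,4].
The 9×1 boundary matrix has rank 1 and Smith normal form diag(1).

Computing H_k = (kernel of ∂_k) / (image of ∂_{k+1}):

  H_0: rank C_0 − rank ∂_1 = 8 − 7 = 1, and the invariant factors of ∂_1 are all 1, so H_0 = Z.

H_0 ≅ Z.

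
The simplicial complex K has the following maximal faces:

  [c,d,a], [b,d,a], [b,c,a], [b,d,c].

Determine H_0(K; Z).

H_0 = Z.

Take the total order a < b < c < d on the vertex set. Then K (dimension 2) consists of the simplices:

  0-simplices (4): a, b, c, d
  1-simplices (6): ab, ac, ad, bc, bd, cd
  2-simplices (4): abc, abd, acd, bcd

giving chain groups C_0 ≅ Z^4, C_1 ≅ Z^6, C_2 ≅ Z^4.

The boundary map ∂_1: C_1 → C_0 is given by ∂[p,q] = [q] − [p]. For instance
  ∂cd = d − c.
The 4×6 boundary matrix has rank 3 and Smith normal form diag(1,1,1).

The boundary map ∂_2: C_2 → C_1 sends each 2-simplex [p,q,r] to [q,r] − [p,r] + [p,q]. For instance
  ∂acd = cd − ad + ac,
  ∂abc = bc − ac + ab.
This gives a 6×4 integer matrix of rank 3; reducing to Smith normal form yields diagonal entries (1,1,1).

Computing H_k = (kernel of ∂_k) / (image of ∂_{k+1}):

  H_0: rank C_0 − rank ∂_1 = 4 − 3 = 1, and the invariant factors of ∂_1 are all 1, so H_0 = Z.

(K is a triangulation of the 2-sphere S^2.)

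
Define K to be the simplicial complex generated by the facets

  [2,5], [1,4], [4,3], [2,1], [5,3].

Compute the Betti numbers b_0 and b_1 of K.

We work with the vertex ordering 1 < 2 < 3 < 4 < 5. The simplices of K, each written with vertices in increasing order, are:

  0-simplices (5): [1], [2], [3], [4], [5]
  1-simplices (5): [1,2], [1,4], [2,5], [3,4], [3,5]

Hence C_0 ≅ Z^5, C_1 ≅ Z^5.

∂_1: C_1 → C_0 is given by ∂[p,q] = [q] − [p]. For instance
  ∂[3,4] = [4] − [3].
This gives a 5×5 integer matrix of rank 4; reducing to Smith normal form yields diagonal entries (1,1,1,1).

From H_k ≅ ker(∂_k) / im(∂_{k+1}) we obtain:

  H_0: rank C_0 − rank ∂_1 = 5 − 4 = 1, and the invariant factors of ∂_1 are all 1, so H_0 ≅ Z.
  H_1: rank ker ∂_1 − rank ∂_2 = (5 − 4) − 0 = 1, and there is no ∂_2, so H_1 ≅ Z.

As a check, the Euler characteristic is 5 − 5 = 0, which agrees with 1 − 1 = 0.
(K is a triangulation of the circle S^1.)

Hence the Betti numbers are b_0 = 1, b_1 = 1.

b_0 = 1, b_1 = 1.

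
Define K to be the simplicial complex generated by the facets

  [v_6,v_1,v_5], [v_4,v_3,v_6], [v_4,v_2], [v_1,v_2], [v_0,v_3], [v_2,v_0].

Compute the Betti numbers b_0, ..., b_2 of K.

Take the total order v_0 < v_1 < v_2 < v_3 < v_4 < v_5 < v_6 on the vertex set. Then K (dimension 2) consists of the simplices:

  0-simplices (7): [v_0], [v_1], [v_2], [v_3], [v_4], [v_5], [v_6]
  1-simplices (10): [v_0,v_2], [v_0,v_3], [v_1,v_2], [v_1,v_5], [v_1,v_6], [v_2,v_4], [v_3,v_4], [v_3,v_6], [v_4,v_6], [v_5,v_6]
  2-simplices (2): [v_1,v_5,v_6], [v_3,v_4,v_6]

giving chain groups C_0 ≅ Z^7, C_1 ≅ Z^10, C_2 ≅ Z^2.

∂_1: C_1 → C_0 sends each edge [p,q] (with p < q) to q − p. For instance
  ∂[v_1,v_5] = [v_5] − [v_1].
This gives a 7×10 integer matrix of rank 6; reducing to Smith normal form yields diagonal entries (1,1,1,1,1,1).

The boundary map ∂_2: C_2 → C_1 acts by ∂[p,q,r] = [q,r] − [p,r] + [p,q]. For instance
  ∂[v_1,v_5,v_6] = [v_5,v_6] − [v_1,v_6] + [v_1,v_5],
  ∂[v_3,v_4,v_6] = [v_4,v_6] − [v_3,v_6] + [v_3,v_4].
The 10×2 boundary matrix has rank 2 and Smith normal form diag(1,1).

From H_k ≅ ker(∂_k) / im(∂_{k+1}) we obtain:

  H_0: rank C_0 − rank ∂_1 = 7 − 6 = 1, and the invariant factors of ∂_1 are all 1, so H_0 ≅ Z.
  H_1: rank ker ∂_1 − rank ∂_2 = (10 − 6) − 2 = 2, and the invariant factors of ∂_2 are all 1, so H_1 ≅ Z^2.
  H_2: rank ker ∂_2 − rank ∂_3 = (2 − 2) − 0 = 0, and there is no ∂_3, so H_2 ≅ 0.

Hence the Betti numbers are b_0 = 1, b_1 = 2, b_2 = 0.

b_0 = 1, b_1 = 2, b_2 = 0.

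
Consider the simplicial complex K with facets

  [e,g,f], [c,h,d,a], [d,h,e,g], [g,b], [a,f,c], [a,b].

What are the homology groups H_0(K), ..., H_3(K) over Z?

Fix the vertex order a < b < c < d < e < f < g < h and write every simplex with vertices in increasing order. Then dim K = 3 and the simplices of K are:

  0-simplices (8): a, b, c, d, e, f, g, h
  1-simplices (17): ab, ac, ad, af, ah, bg, cd, cf, ch, de, dg, dh, ef, eg, eh, fg, gh
  2-simplices (10): acd, acf, ach, adh, cdh, deg, deh, dgh, efg, egh
  3-simplices (2): acdh, degh

so the chain groups are C_0 ≅ Z^8, C_1 ≅ Z^17, C_2 ≅ Z^10, C_3 ≅ Z^2.

Boundary ∂_1: C_1 → C_0 sends each edge [p,q] (with p < q) to q − p.
The 8×17 boundary matrix has rank 7 and Smith normal form diag(1,1,1,1,1,1,1).

∂_2: C_2 → C_1 sends each 2-simplex [p,q,r] to [q,r] − [p,r] + [p,q]. For instance
  ∂acd = cd − ad + ac,
  ∂dgh = gh − dh + dg.
As a 17×10 matrix over Z this has rank 8, with invariant factors (1,1,1,1,1,1,1,1).

Boundary ∂_3: C_3 → C_2 sends each 3-simplex σ to the alternating sum Σ_i (−1)^i (σ with its i-th vertex removed). For instance
  ∂acdh = cdh − adh + ach − acd,
  ∂degh = egh − dgh + deh − deg.
This gives a 10×2 integer matrix of rank 2; reducing to Smith normal form yields diagonal entries (1,1).

Computing H_k = (kernel of ∂_k) / (image of ∂_{k+1}):

  H_0: rank C_0 − rank ∂_1 = 8 − 7 = 1, and the invariant factors of ∂_1 are all 1, so H_0 ≅ Z.
  H_1: rank ker ∂_1 − rank ∂_2 = (17 − 7) − 8 = 2, and the invariant factors of ∂_2 are all 1, so H_1 ≅ Z^2.
  H_2: rank ker ∂_2 − rank ∂_3 = (10 − 8) − 2 = 0, and the invariant factors of ∂_3 are all 1, so H_2 ≅ 0.
  H_3: rank ker ∂_3 − rank ∂_4 = (2 − 2) − 0 = 0, and there is no ∂_4, so H_3 ≅ 0.

H_0 = Z,  H_1 = Z^2,  H_2 = 0,  H_3 = 0.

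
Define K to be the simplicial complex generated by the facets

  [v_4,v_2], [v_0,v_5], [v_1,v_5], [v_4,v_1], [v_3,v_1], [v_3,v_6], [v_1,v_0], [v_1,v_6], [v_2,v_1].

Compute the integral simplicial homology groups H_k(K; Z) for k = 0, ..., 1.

Order the vertices as v_0 < v_1 < v_2 < v_3 < v_4 < v_5 < v_6. Listing each simplex with vertices in this order, K has dimension 1 with simplices:

  0-simplices (7): [v_0], [v_1], [v_2], [v_3], [v_4], [v_5], [v_6]
  1-simplices (9): [v_0,v_1], [v_0,v_5], [v_1,v_2], [v_1,v_3], [v_1,v_4], [v_1,v_5], [v_1,v_6], [v_2,v_4], [v_3,v_6]

giving chain groups C_0 ≅ Z^7, C_1 ≅ Z^9.

The boundary map ∂_1: C_1 → C_0 maps an edge to its endpoints' difference, ∂[p,q] = q − p. For instance
  ∂[v_0,v_1] = [v_1] − [v_0].
The resulting 7×9 matrix has rank 6, and its Smith normal form has invariant factors (1,1,1,1,1,1).

From H_k ≅ ker(∂_k) / im(∂_{k+1}) we obtain:

  H_0: rank C_0 − rank ∂_1 = 7 − 6 = 1, and the invariant factors of ∂_1 are all 1, so H_0 ≅ Z.
  H_1: rank ker ∂_1 − rank ∂_2 = (9 − 6) − 0 = 3, and there is no ∂_2, so H_1 ≅ Z^3.

As a check, the Euler characteristic is 7 − 9 = -2, which agrees with 1 − 3 = -2.

H_0 = Z,  H_1 = Z^3.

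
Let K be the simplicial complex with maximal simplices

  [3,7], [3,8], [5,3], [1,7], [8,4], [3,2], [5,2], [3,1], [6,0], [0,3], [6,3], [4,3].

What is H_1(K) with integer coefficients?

Take the total order 0 < 1 < 2 < 3 < 4 < 5 < 6 < 7 < 8 on the vertex set. Then K (dimension 1) consists of the simplices:

  0-simplices (9): [0], [1], [2], [3], [4], [5], [6], [7], [8]
  1-simplices (12): [0,3], [0,6], [1,3], [1,7], [2,3], [2,5], [3,4], [3,5], [3,6], [3,7], [3,8], [4,8]

giving chain groups C_0 ≅ Z^9, C_1 ≅ Z^12.

Boundary ∂_1: C_1 → C_0 is given by ∂[p,q] = [q] − [p]. For instance
  ∂[3,6] = [6] − [3].
As a 9×12 matrix over Z this has rank 8, with invariant factors (1,1,1,1,1,1,1,1).

From H_k ≅ ker(∂_k) / im(∂_{k+1}) we obtain:

  H_1: rank ker ∂_1 − rank ∂_2 = (12 − 8) − 0 = 4, and there is no ∂_2, so H_1 = Z^4.

H_1 ≅ Z^4.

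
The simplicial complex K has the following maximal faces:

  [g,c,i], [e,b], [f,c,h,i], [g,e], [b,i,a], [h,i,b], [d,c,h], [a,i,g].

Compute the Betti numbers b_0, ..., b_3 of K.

b_0 = 1, b_1 = 1, b_2 = 0, b_3 = 0.

Order the vertices as a < b < c < d < e < f < g < h < i. Listing each simplex with vertices in this order, K has dimension 3 with simplices:

  0-simplices (9): a, b, c, d, e, f, g, h, i
  1-simplices (17): ab, ag, ai, be, bh, bi, cd, cf, cg, ch, ci, dh, eg, fh, fi, gi, hi
  2-simplices (9): abi, agi, bhi, cdh, cfh, cfi, cgi, chi, fhi
  3-simplices (1): cfhi

Hence C_0 ≅ Z^9, C_1 ≅ Z^17, C_2 ≅ Z^9, C_3 ≅ Z^1.

Boundary ∂_1: C_1 → C_0 maps an edge to its endpoints' difference, ∂[p,q] = q − p. For instance
  ∂gi = i − g.
This gives a 9×17 integer matrix of rank 8; reducing to Smith normal form yields diagonal entries (1,1,1,1,1,1,1,1).

∂_2: C_2 → C_1 acts by ∂[p,q,r] = [q,r] − [p,r] + [p,q]. For instance
  ∂cgi = gi − ci + cg,
  ∂fhi = hi − fi + fh.
The resulting 17×9 matrix has rank 8, and its Smith normal form has invariant factors (1,1,1,1,1,1,1,1).

The boundary map ∂_3: C_3 → C_2 sends each 3-simplex σ to the alternating sum Σ_i (−1)^i (σ with its i-th vertex removed). For instance
  ∂cfhi = fhi − chi + cfi − cfh.
The resulting 9×1 matrix has rank 1, and its Smith normal form has invariant factors (1).

Now H_k = ker ∂_k / im ∂_{k+1}, so:

  H_0: rank C_0 − rank ∂_1 = 9 − 8 = 1, and the invariant factors of ∂_1 are all 1, so H_0 ≅ Z.
  H_1: rank ker ∂_1 − rank ∂_2 = (17 − 8) − 8 = 1, and the invariant factors of ∂_2 are all 1, so H_1 ≅ Z.
  H_2: rank ker ∂_2 − rank ∂_3 = (9 − 8) − 1 = 0, and the invariant factors of ∂_3 are all 1, so H_2 ≅ 0.
  H_3: rank ker ∂_3 − rank ∂_4 = (1 − 1) − 0 = 0, and there is no ∂_4, so H_3 ≅ 0.

As a check, the Euler characteristic is 9 − 17 + 9 − 1 = 0, which agrees with 1 − 1 + 0 − 0 = 0.

Hence the Betti numbers are b_0 = 1, b_1 = 1, b_2 = 0, b_3 = 0.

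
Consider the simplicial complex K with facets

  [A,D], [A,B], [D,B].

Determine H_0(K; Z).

Order the vertices as A < B < D. Listing each simplex with vertices in this order, K has dimension 1 with simplices:

  0-simplices (3): A, B, D
  1-simplices (3): AB, AD, BD

giving chain groups C_0 ≅ Z^3, C_1 ≅ Z^3.

∂_1: C_1 → C_0 sends each edge [p,q] (with p < q) to q − p. For instance
  ∂BD = D − B.
As a 3×3 matrix over Z this has rank 2, with invariant factors (1,1).

From H_k ≅ ker(∂_k) / im(∂_{k+1}) we obtain:

  H_0: rank C_0 − rank ∂_1 = 3 − 2 = 1, and the invariant factors of ∂_1 are all 1, so H_0 = Z.

H_0 = Z.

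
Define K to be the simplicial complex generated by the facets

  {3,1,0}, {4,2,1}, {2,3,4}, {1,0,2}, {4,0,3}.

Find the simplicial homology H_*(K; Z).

H_0 ≅ Z,  H_1 ≅ Z,  H_2 = 0.

We work with the vertex ordering 0 < 1 < 2 < 3 < 4. The simplices of K, each written with vertices in increasing order, are:

  0-simplices (5): [0], [1], [2], [3], [4]
  1-simplices (10): [0,1], [0,2], [0,3], [0,4], [1,2], [1,3], [1,4], [2,3], [2,4], [3,4]
  2-simplices (5): [0,1,2], [0,1,3], [0,3,4], [1,2,4], [2,3,4]

so the chain groups are C_0 ≅ Z^5, C_1 ≅ Z^10, C_2 ≅ Z^5.

Boundary ∂_1: C_1 → C_0 is given by ∂[p,q] = [q] − [p].
As a 5×10 matrix over Z this has rank 4, with invariant factors (1,1,1,1).

∂_2: C_2 → C_1 maps a triangle to the signed sum of its edges. For instance
  ∂[0,1,3] = [1,3] − [0,3] + [0,1],
  ∂[1,2,4] = [2,4] − [1,4] + [1,2].
As a 10×5 matrix over Z this has rank 5, with invariant factors (1,1,1,1,1).

From H_k ≅ ker(∂_k) / im(∂_{k+1}) we obtain:

  H_0: rank C_0 − rank ∂_1 = 5 − 4 = 1, and the invariant factors of ∂_1 are all 1, so H_0 ≅ Z.
  H_1: rank ker ∂_1 − rank ∂_2 = (10 − 4) − 5 = 1, and the invariant factors of ∂_2 are all 1, so H_1 ≅ Z.
  H_2: rank ker ∂_2 − rank ∂_3 = (5 − 5) − 0 = 0, and there is no ∂_3, so H_2 ≅ 0.

As a check, the Euler characteristic is 5 − 10 + 5 = 0, which agrees with 1 − 1 + 0 = 0.
(K is a triangulation of the Möbius band.)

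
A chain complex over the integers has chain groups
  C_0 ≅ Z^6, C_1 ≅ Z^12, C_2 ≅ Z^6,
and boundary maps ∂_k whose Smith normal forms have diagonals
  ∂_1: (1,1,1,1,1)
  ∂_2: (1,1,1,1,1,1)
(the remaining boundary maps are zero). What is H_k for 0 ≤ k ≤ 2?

H_0: b_0 = 6 − 0 − 5 = 1; torsion from ∂_1 factors > 1: none. So H_0 ≅ Z.
H_1: b_1 = 12 − 5 − 6 = 1; torsion from ∂_2 factors > 1: none. So H_1 ≅ Z.
H_2: b_2 = 6 − 6 − 0 = 0; torsion from ∂_3 factors > 1: none. So H_2 ≅ 0.

H_0 ≅ Z,  H_1 ≅ Z,  H_2 = 0.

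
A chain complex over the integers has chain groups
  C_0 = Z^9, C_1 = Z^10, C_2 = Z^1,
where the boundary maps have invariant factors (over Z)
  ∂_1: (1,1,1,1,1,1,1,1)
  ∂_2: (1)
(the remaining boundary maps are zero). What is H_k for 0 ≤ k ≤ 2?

H_0: b_0 = 9 − 0 − 8 = 1; torsion from ∂_1 factors > 1: none. So H_0 ≅ Z.
H_1: b_1 = 10 − 8 − 1 = 1; torsion from ∂_2 factors > 1: none. So H_1 ≅ Z.
H_2: b_2 = 1 − 1 − 0 = 0; torsion from ∂_3 factors > 1: none. So H_2 ≅ 0.

H_0 ≅ Z,  H_1 ≅ Z,  H_2 = 0.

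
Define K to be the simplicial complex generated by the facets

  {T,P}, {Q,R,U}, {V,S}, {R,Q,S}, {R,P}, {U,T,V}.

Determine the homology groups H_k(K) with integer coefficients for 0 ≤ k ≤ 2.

Fix the vertex order P < Q < R < S < T < U < V and write every simplex with vertices in increasing order. Then dim K = 2 and the simplices of K are:

  0-simplices (7): P, Q, R, S, T, U, V
  1-simplices (11): PR, PT, QR, QS, QU, RS, RU, SV, TU, TV, UV
  2-simplices (3): QRS, QRU, TUV

giving chain groups C_0 ≅ Z^7, C_1 ≅ Z^11, C_2 ≅ Z^3.

The boundary map ∂_1: C_1 → C_0 is given by ∂[p,q] = [q] − [p]. For instance
  ∂QS = S − Q.
This gives a 7×11 integer matrix of rank 6; reducing to Smith normal form yields diagonal entries (1,1,1,1,1,1).

∂_2: C_2 → C_1 maps a triangle to the signed sum of its edges. For instance
  ∂QRU = RU − QU + QR,
  ∂TUV = UV − TV + TU.
As a 11×3 matrix over Z this has rank 3, with invariant factors (1,1,1).

Reading off H_k = ker ∂_k / im ∂_{k+1}:

  H_0: rank C_0 − rank ∂_1 = 7 − 6 = 1, and the invariant factors of ∂_1 are all 1, so H_0 ≅ Z.
  H_1: rank ker ∂_1 − rank ∂_2 = (11 − 6) − 3 = 2, and the invariant factors of ∂_2 are all 1, so H_1 ≅ Z^2.
  H_2: rank ker ∂_2 − rank ∂_3 = (3 − 3) − 0 = 0, and there is no ∂_3, so H_2 ≅ 0.

H_0 ≅ Z,  H_1 ≅ Z^2,  H_2 = 0.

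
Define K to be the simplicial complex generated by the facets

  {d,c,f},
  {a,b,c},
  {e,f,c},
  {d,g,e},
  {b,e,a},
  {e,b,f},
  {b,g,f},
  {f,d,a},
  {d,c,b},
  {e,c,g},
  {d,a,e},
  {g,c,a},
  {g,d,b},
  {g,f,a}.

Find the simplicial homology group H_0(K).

Order the vertices as a < b < c < d < e < f < g. Listing each simplex with vertices in this order, K has dimension 2 with simplices:

  0-simplices (7): a, b, c, d, e, f, g
  1-simplices (21): ab, ac, ad, ae, af, ag, bc, bd, be, bf, bg, cd, ce, cf, cg, de, df, dg, ef, eg, fg
  2-simplices (14): abc, abe, acg, ade, adf, afg, bcd, bdg, bef, bfg, cdf, cef, ceg, deg

so the chain groups are C_0 ≅ Z^7, C_1 ≅ Z^21, C_2 ≅ Z^14.

Boundary ∂_1: C_1 → C_0 maps an edge to its endpoints' difference, ∂[p,q] = q − p.
The 7×21 boundary matrix has rank 6 and Smith normal form diag(1,1,1,1,1,1).

The boundary map ∂_2: C_2 → C_1 acts by ∂[p,q,r] = [q,r] − [p,r] + [p,q]. For instance
  ∂ade = de − ae + ad,
  ∂abe = be − ae + ab.
The resulting 21×14 matrix has rank 13, and its Smith normal form has invariant factors (1,1,1,1,1,1,1,1,1,1,1,1,1).

Computing H_k = (kernel of ∂_k) / (image of ∂_{k+1}):

  H_0: rank C_0 − rank ∂_1 = 7 − 6 = 1, and the invariant factors of ∂_1 are all 1, so H_0 = Z.

H_0 = Z.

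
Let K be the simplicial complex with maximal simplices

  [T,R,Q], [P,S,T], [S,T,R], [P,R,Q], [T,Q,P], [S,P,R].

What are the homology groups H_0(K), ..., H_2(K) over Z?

H_0 = Z,  H_1 = 0,  H_2 = Z.

K has 5 vertices, 9 edges, 6 triangles.
rank ∂_0 = 0, rank ∂_1 = 4 ⇒ b_0 = 5 − 0 − 4 = 1; all invariant factors of ∂_1 are 1 so no torsion. So H_0 ≅ Z.
rank ∂_1 = 4, rank ∂_2 = 5 ⇒ b_1 = 9 − 4 − 5 = 0; all invariant factors of ∂_2 are 1 so no torsion. So H_1 ≅ 0.
rank ∂_2 = 5, rank ∂_3 = 0 ⇒ b_2 = 6 − 5 − 0 = 1. So H_2 ≅ Z.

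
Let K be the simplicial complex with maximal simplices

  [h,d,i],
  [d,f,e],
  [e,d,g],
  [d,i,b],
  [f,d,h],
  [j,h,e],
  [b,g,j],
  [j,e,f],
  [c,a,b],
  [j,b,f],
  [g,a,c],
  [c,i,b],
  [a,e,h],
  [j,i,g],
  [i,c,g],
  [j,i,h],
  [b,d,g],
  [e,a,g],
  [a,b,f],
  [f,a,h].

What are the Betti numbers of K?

K has 10 vertices, 30 edges, 20 triangles.
rank ∂_0 = 0, rank ∂_1 = 9 ⇒ b_0 = 10 − 0 − 9 = 1; all invariant factors of ∂_1 are 1 so no torsion. So H_0 = Z.
rank ∂_1 = 9, rank ∂_2 = 20 ⇒ b_1 = 30 − 9 − 20 = 1; ∂_2 has invariant factor(s) [2] giving torsion. So H_1 = Z × Z/2.
rank ∂_2 = 20, rank ∂_3 = 0 ⇒ b_2 = 20 − 20 − 0 = 0. So H_2 = 0.

b_0 = 1, b_1 = 1, b_2 = 0.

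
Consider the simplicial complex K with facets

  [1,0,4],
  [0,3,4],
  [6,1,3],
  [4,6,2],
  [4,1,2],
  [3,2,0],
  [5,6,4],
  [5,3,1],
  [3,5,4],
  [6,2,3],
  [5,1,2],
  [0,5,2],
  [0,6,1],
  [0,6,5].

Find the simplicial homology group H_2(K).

H_2 = Z.

We work with the vertex ordering 0 < 1 < 2 < 3 < 4 < 5 < 6. The simplices of K, each written with vertices in increasing order, are:

  0-simplices (7): [0], [1], [2], [3], [4], [5], [6]
  1-simplices (21): [0,1], [0,2], [0,3], [0,4], [0,5], [0,6], [1,2], [1,3], [1,4], [1,5], [1,6], [2,3], [2,4], [2,5], [2,6], [3,4], [3,5], [3,6], [4,5], [4,6], [5,6]
  2-simplices (14): [0,1,4], [0,1,6], [0,2,3], [0,2,5], [0,3,4], [0,5,6], [1,2,4], [1,2,5], [1,3,5], [1,3,6], [2,3,6], [2,4,6], [3,4,5], [4,5,6]

giving chain groups C_0 ≅ Z^7, C_1 ≅ Z^21, C_2 ≅ Z^14.

The boundary map ∂_1: C_1 → C_0 maps an edge to its endpoints' difference, ∂[p,q] = q − p. For instance
  ∂[3,5] = [5] − [3].
The resulting 7×21 matrix has rank 6, and its Smith normal form has invariant factors (1,1,1,1,1,1).

Boundary ∂_2: C_2 → C_1 sends each 2-simplex [p,q,r] to [q,r] − [p,r] + [p,q]. For instance
  ∂[1,3,6] = [3,6] − [1,6] + [1,3],
  ∂[1,2,4] = [2,4] − [1,4] + [1,2].
This gives a 21×14 integer matrix of rank 13; reducing to Smith normal form yields diagonal entries (1,1,1,1,1,1,1,1,1,1,1,1,1).

Computing H_k = (kernel of ∂_k) / (image of ∂_{k+1}):

  H_2: rank ker ∂_2 − rank ∂_3 = (14 − 13) − 0 = 1, and there is no ∂_3, so H_2 ≅ Z.

(K is a triangulation of the torus T^2.)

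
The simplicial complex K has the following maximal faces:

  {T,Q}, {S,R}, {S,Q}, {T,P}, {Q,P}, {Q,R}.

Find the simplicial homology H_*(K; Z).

H_0 = Z,  H_1 = Z^2.

Order the vertices as P < Q < R < S < T. Listing each simplex with vertices in this order, K has dimension 1 with simplices:

  0-simplices (5): P, Q, R, S, T
  1-simplices (6): PQ, PT, QR, QS, QT, RS

Hence C_0 ≅ Z^5, C_1 ≅ Z^6.

Boundary ∂_1: C_1 → C_0 is given by ∂[p,q] = [q] − [p]. For instance
  ∂QS = S − Q.
The 5×6 boundary matrix has rank 4 and Smith normal form diag(1,1,1,1).

Reading off H_k = ker ∂_k / im ∂_{k+1}:

  H_0: rank C_0 − rank ∂_1 = 5 − 4 = 1, and the invariant factors of ∂_1 are all 1, so H_0 = Z.
  H_1: rank ker ∂_1 − rank ∂_2 = (6 − 4) − 0 = 2, and there is no ∂_2, so H_1 = Z^2.

As a check, the Euler characteristic is 5 − 6 = -1, which agrees with 1 − 2 = -1.
(K is a triangulation of a wedge of 2 circles.)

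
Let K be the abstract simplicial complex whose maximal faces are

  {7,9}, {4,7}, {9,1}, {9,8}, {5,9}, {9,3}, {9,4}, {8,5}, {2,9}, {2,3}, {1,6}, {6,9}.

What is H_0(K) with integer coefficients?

H_0 ≅ Z.

Fix the vertex order 1 < 2 < 3 < 4 < 5 < 6 < 7 < 8 < 9 and write every simplex with vertices in increasing order. Then dim K = 1 and the simplices of K are:

  0-simplices (9): [1], [2], [3], [4], [5], [6], [7], [8], [9]
  1-simplices (12): [1,6], [1,9], [2,3], [2,9], [3,9], [4,7], [4,9], [5,8], [5,9], [6,9], [7,9], [8,9]

Hence C_0 ≅ Z^9, C_1 ≅ Z^12.

Boundary ∂_1: C_1 → C_0 maps an edge to its endpoints' difference, ∂[p,q] = q − p.
The resulting 9×12 matrix has rank 8, and its Smith normal form has invariant factors (1,1,1,1,1,1,1,1).

Computing H_k = (kernel of ∂_k) / (image of ∂_{k+1}):

  H_0: rank C_0 − rank ∂_1 = 9 − 8 = 1, and the invariant factors of ∂_1 are all 1, so H_0 ≅ Z.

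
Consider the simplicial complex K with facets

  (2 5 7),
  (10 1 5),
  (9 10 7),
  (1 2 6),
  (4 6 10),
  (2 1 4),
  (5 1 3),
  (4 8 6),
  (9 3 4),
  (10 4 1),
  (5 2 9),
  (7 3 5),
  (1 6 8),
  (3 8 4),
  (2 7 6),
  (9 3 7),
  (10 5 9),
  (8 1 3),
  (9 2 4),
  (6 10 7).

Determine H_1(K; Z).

Fix the vertex order 1 < 2 < 3 < 4 < 5 < 6 < 7 < 8 < 9 < 10 and write every simplex with vertices in increasing order. Then dim K = 2 and the simplices of K are:

  0-simplices (10): [1], [2], [3], [4], [5], [6], [7], [8], [9], [10]
  1-simplices (30): (30 of them)
  2-simplices (20): (20 of them)

giving chain groups C_0 ≅ Z^10, C_1 ≅ Z^30, C_2 ≅ Z^20.

Boundary ∂_1: C_1 → C_0 sends each edge [p,q] (with p < q) to q − p. For instance
  ∂[7,9] = [9] − [7].
The resulting 10×30 matrix has rank 9, and its Smith normal form has invariant factors (1,1,1,1,1,1,1,1,1).

The boundary map ∂_2: C_2 → C_1 maps a triangle to the signed sum of its edges. For instance
  ∂[4,6,8] = [6,8] − [4,8] + [4,6],
  ∂[3,5,7] = [5,7] − [3,7] + [3,5].
As a 30×20 matrix over Z this has rank 20, with invariant factors (1,1,1,1,1,1,1,1,1,1,1,1,1,1,1,1,1,1,1,2).

Now H_k = ker ∂_k / im ∂_{k+1}, so:

  H_1: rank ker ∂_1 − rank ∂_2 = (30 − 9) − 20 = 1, and ∂_2 has invariant factor 2 > 1, so H_1 = Z ⊕ Z/2.

(K is a triangulation of the Klein bottle.)

H_1 ≅ Z ⊕ Z/2.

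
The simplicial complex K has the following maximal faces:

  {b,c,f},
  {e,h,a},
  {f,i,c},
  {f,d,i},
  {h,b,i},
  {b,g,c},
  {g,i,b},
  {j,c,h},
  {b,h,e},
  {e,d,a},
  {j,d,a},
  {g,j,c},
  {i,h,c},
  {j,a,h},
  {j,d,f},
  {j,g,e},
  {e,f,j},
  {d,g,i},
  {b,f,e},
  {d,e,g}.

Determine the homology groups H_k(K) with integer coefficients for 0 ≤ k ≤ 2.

Order the vertices as a < b < c < d < e < f < g < h < i < j. Listing each simplex with vertices in this order, K has dimension 2 with simplices:

  0-simplices (10): a, b, c, d, e, f, g, h, i, j
  1-simplices (30): ad, ae, ah, aj, bc, be, bf, bg, bh, bi, cf, cg, ch, ci, cj, de, df, dg, di, dj, ef, eg, eh, ej, fi, fj, gi, gj, hi, hj
  2-simplices (20): ade, adj, aeh, ahj, bcf, bcg, bef, beh, bgi, bhi, cfi, cgj, chi, chj, deg, dfi, dfj, dgi, efj, egj

so the chain groups are C_0 ≅ Z^10, C_1 ≅ Z^30, C_2 ≅ Z^20.

∂_1: C_1 → C_0 is given by ∂[p,q] = [q] − [p].
The 10×30 boundary matrix has rank 9 and Smith normal form diag(1,1,1,1,1,1,1,1,1).

∂_2: C_2 → C_1 maps a triangle to the signed sum of its edges. For instance
  ∂bhi = hi − bi + bh,
  ∂efj = fj − ej + ef.
The resulting 30×20 matrix has rank 20, and its Smith normal form has invariant factors (1,1,1,1,1,1,1,1,1,1,1,1,1,1,1,1,1,1,1,2).

Now H_k = ker ∂_k / im ∂_{k+1}, so:

  H_0: rank C_0 − rank ∂_1 = 10 − 9 = 1, and the invariant factors of ∂_1 are all 1, so H_0 = Z.
  H_1: rank ker ∂_1 − rank ∂_2 = (30 − 9) − 20 = 1, and ∂_2 has invariant factor 2 > 1, so H_1 = Z ⊕ Z/2.
  H_2: rank ker ∂_2 − rank ∂_3 = (20 − 20) − 0 = 0, and there is no ∂_3, so H_2 = 0.

H_0 = Z,  H_1 = Z ⊕ Z/2,  H_2 = 0.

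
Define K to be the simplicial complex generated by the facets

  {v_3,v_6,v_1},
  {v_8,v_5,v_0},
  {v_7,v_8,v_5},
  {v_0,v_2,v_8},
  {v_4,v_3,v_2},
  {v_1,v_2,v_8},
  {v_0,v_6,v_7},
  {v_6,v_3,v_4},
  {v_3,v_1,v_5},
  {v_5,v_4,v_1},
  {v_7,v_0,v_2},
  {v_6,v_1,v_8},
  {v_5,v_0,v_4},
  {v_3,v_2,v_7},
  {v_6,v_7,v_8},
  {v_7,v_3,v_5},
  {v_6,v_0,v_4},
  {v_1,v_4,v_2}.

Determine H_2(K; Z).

We work with the vertex ordering v_0 < v_1 < v_2 < v_3 < v_4 < v_5 < v_6 < v_7 < v_8. The simplices of K, each written with vertices in increasing order, are:

  0-simplices (9): [v_0], [v_1], [v_2], [v_3], [v_4], [v_5], [v_6], [v_7], [v_8]
  1-simplices (27): (27 of them)
  2-simplices (18): (18 of them)

Hence C_0 ≅ Z^9, C_1 ≅ Z^27, C_2 ≅ Z^18.

Boundary ∂_1: C_1 → C_0 sends each edge [p,q] (with p < q) to q − p.
The 9×27 boundary matrix has rank 8 and Smith normal form diag(1,1,1,1,1,1,1,1).

The boundary map ∂_2: C_2 → C_1 sends each 2-simplex [p,q,r] to [q,r] − [p,r] + [p,q]. For instance
  ∂[v_1,v_2,v_4] = [v_2,v_4] − [v_1,v_4] + [v_1,v_2],
  ∂[v_0,v_2,v_7] = [v_2,v_7] − [v_0,v_7] + [v_0,v_2].
The 27×18 boundary matrix has rank 18 and Smith normal form diag(1,1,1,1,1,1,1,1,1,1,1,1,1,1,1,1,1,2).

Now H_k = ker ∂_k / im ∂_{k+1}, so:

  H_2: rank ker ∂_2 − rank ∂_3 = (18 − 18) − 0 = 0, and there is no ∂_3, so H_2 ≅ 0.

H_2 ≅ 0.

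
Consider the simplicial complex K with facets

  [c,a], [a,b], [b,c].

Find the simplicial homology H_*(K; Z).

Order the vertices as a < b < c. Listing each simplex with vertices in this order, K has dimension 1 with simplices:

  0-simplices (3): a, b, c
  1-simplices (3): ab, ac, bc

giving chain groups C_0 ≅ Z^3, C_1 ≅ Z^3.

Boundary ∂_1: C_1 → C_0 sends each edge [p,q] (with p < q) to q − p.
This gives a 3×3 integer matrix of rank 2; reducing to Smith normal form yields diagonal entries (1,1).

Computing H_k = (kernel of ∂_k) / (image of ∂_{k+1}):

  H_0: rank C_0 − rank ∂_1 = 3 − 2 = 1, and the invariant factors of ∂_1 are all 1, so H_0 ≅ Z.
  H_1: rank ker ∂_1 − rank ∂_2 = (3 − 2) − 0 = 1, and there is no ∂_2, so H_1 ≅ Z.

H_0 ≅ Z,  H_1 ≅ Z.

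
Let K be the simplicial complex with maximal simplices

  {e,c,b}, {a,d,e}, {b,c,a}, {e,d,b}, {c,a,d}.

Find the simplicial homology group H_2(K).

K has 5 vertices, 10 edges, 5 triangles.
rank ∂_2 = 5, rank ∂_3 = 0 ⇒ b_2 = 5 − 5 − 0 = 0. So H_2 ≅ 0.

H_2 = 0.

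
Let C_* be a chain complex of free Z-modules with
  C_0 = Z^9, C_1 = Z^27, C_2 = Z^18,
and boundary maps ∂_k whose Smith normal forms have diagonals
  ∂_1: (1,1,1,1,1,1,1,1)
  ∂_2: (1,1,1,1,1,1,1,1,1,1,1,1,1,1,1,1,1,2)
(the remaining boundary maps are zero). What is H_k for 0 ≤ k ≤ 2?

H_0 = Z,  H_1 = Z ⊕ Z/2Z,  H_2 = 0.

H_0: b_0 = 9 − 0 − 8 = 1; torsion from ∂_1 factors > 1: none. So H_0 = Z.
H_1: b_1 = 27 − 8 − 18 = 1; torsion from ∂_2 factors > 1: [2]. So H_1 = Z ⊕ Z/2Z.
H_2: b_2 = 18 − 18 − 0 = 0; torsion from ∂_3 factors > 1: none. So H_2 = 0.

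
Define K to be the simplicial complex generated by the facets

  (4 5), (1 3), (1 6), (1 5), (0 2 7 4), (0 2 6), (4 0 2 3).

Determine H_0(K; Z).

Fix the vertex order 0 < 1 < 2 < 3 < 4 < 5 < 6 < 7 and write every simplex with vertices in increasing order. Then dim K = 3 and the simplices of K are:

  0-simplices (8): [0], [1], [2], [3], [4], [5], [6], [7]
  1-simplices (15): [0,2], [0,3], [0,4], [0,6], [0,7], [1,3], [1,5], [1,6], [2,3], [2,4], [2,6], [2,7], [3,4], [4,5], [4,7]
  2-simplices (8): [0,2,3], [0,2,4], [0,2,6], [0,2,7], [0,3,4], [0,4,7], [2,3,4], [2,4,7]
  3-simplices (2): [0,2,3,4], [0,2,4,7]

Hence C_0 ≅ Z^8, C_1 ≅ Z^15, C_2 ≅ Z^8, C_3 ≅ Z^2.

Boundary ∂_1: C_1 → C_0 sends each edge [p,q] (with p < q) to q − p. For instance
  ∂[0,4] = [4] − [0].
The 8×15 boundary matrix has rank 7 and Smith normal form diag(1,1,1,1,1,1,1).

Boundary ∂_2: C_2 → C_1 sends each 2-simplex [p,q,r] to [q,r] − [p,r] + [p,q]. For instance
  ∂[2,4,7] = [4,7] − [2,7] + [2,4],
  ∂[0,3,4] = [3,4] − [0,4] + [0,3].
As a 15×8 matrix over Z this has rank 6, with invariant factors (1,1,1,1,1,1).

∂_3: C_3 → C_2 sends each 3-simplex σ to the alternating sum Σ_i (−1)^i (σ with its i-th vertex removed). For instance
  ∂[0,2,4,7] = [2,4,7] − [0,4,7] + [0,2,7] − [0,2,4],
  ∂[0,2,3,4] = [2,3,4] − [0,3,4] + [0,2,4] − [0,2,3].
As a 8×2 matrix over Z this has rank 2, with invariant factors (1,1).

Computing H_k = (kernel of ∂_k) / (image of ∂_{k+1}):

  H_0: rank C_0 − rank ∂_1 = 8 − 7 = 1, and the invariant factors of ∂_1 are all 1, so H_0 = Z.

H_0 = Z.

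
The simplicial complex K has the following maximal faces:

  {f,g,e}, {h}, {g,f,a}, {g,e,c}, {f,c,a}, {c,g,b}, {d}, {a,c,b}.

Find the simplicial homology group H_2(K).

Fix the vertex order a < b < c < d < e < f < g < h and write every simplex with vertices in increasing order. Then dim K = 2 and the simplices of K are:

  0-simplices (8): a, b, c, d, e, f, g, h
  1-simplices (12): ab, ac, af, ag, bc, bg, ce, cf, cg, ef, eg, fg
  2-simplices (6): abc, acf, afg, bcg, ceg, efg

Hence C_0 ≅ Z^8, C_1 ≅ Z^12, C_2 ≅ Z^6.

The boundary map ∂_1: C_1 → C_0 maps an edge to its endpoints' difference, ∂[p,q] = q − p. For instance
  ∂af = f − a.
This gives a 8×12 integer matrix of rank 5; reducing to Smith normal form yields diagonal entries (1,1,1,1,1).

Boundary ∂_2: C_2 → C_1 acts by ∂[p,q,r] = [q,r] − [p,r] + [p,q]. For instance
  ∂abc = bc − ac + ab,
  ∂efg = fg − eg + ef.
As a 12×6 matrix over Z this has rank 6, with invariant factors (1,1,1,1,1,1).

Now H_k = ker ∂_k / im ∂_{k+1}, so:

  H_2: rank ker ∂_2 − rank ∂_3 = (6 − 6) − 0 = 0, and there is no ∂_3, so H_2 ≅ 0.

(K is a triangulation of the disjoint union of a set of 2 points and the cylinder S^1 x I.)

H_2 ≅ 0.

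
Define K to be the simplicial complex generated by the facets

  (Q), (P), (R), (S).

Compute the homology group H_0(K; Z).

We work with the vertex ordering P < Q < R < S. The simplices of K, each written with vertices in increasing order, are:

  0-simplices (4): P, Q, R, S

so the chain groups are C_0 ≅ Z^4.

From H_k ≅ ker(∂_k) / im(∂_{k+1}) we obtain:

  H_0: rank C_0 − rank ∂_1 = 4 − 0 = 4, and there is no ∂_1, so H_0 = Z^4.

H_0 = Z^4.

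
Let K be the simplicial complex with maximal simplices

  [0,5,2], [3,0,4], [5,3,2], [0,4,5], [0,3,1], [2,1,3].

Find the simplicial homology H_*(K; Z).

H_0 = Z,  H_1 = Z,  H_2 = 0.

Order the vertices as 0 < 1 < 2 < 3 < 4 < 5. Listing each simplex with vertices in this order, K has dimension 2 with simplices:

  0-simplices (6): [0], [1], [2], [3], [4], [5]
  1-simplices (12): [0,1], [0,2], [0,3], [0,4], [0,5], [1,2], [1,3], [2,3], [2,5], [3,4], [3,5], [4,5]
  2-simplices (6): [0,1,3], [0,2,5], [0,3,4], [0,4,5], [1,2,3], [2,3,5]

Hence C_0 ≅ Z^6, C_1 ≅ Z^12, C_2 ≅ Z^6.

The boundary map ∂_1: C_1 → C_0 sends each edge [p,q] (with p < q) to q − p. For instance
  ∂[0,3] = [3] − [0].
As a 6×12 matrix over Z this has rank 5, with invariant factors (1,1,1,1,1).

The boundary map ∂_2: C_2 → C_1 sends each 2-simplex [p,q,r] to [q,r] − [p,r] + [p,q]. For instance
  ∂[0,2,5] = [2,5] − [0,5] + [0,2],
  ∂[2,3,5] = [3,5] − [2,5] + [2,3].
This gives a 12×6 integer matrix of rank 6; reducing to Smith normal form yields diagonal entries (1,1,1,1,1,1).

Now H_k = ker ∂_k / im ∂_{k+1}, so:

  H_0: rank C_0 − rank ∂_1 = 6 − 5 = 1, and the invariant factors of ∂_1 are all 1, so H_0 = Z.
  H_1: rank ker ∂_1 − rank ∂_2 = (12 − 5) − 6 = 1, and the invariant factors of ∂_2 are all 1, so H_1 = Z.
  H_2: rank ker ∂_2 − rank ∂_3 = (6 − 6) − 0 = 0, and there is no ∂_3, so H_2 = 0.

(K is a triangulation of the cylinder S^1 x I.)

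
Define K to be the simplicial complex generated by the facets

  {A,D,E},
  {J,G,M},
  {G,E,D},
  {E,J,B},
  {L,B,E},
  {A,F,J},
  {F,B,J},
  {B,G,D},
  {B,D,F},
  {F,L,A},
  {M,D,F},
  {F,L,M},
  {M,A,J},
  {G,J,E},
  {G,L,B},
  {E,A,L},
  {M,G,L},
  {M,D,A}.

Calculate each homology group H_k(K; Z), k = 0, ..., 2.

Take the total order A < B < D < E < F < G < J < L < M on the vertex set. Then K (dimension 2) consists of the simplices:

  0-simplices (9): A, B, D, E, F, G, J, L, M
  1-simplices (27): AD, AE, AF, AJ, AL, AM, BD, BE, BF, BG, BJ, BL, DE, DF, DG, DM, EG, EJ, EL, FJ, FL, FM, GJ, GL, GM, JM, LM
  2-simplices (18): ADE, ADM, AEL, AFJ, AFL, AJM, BDF, BDG, BEJ, BEL, BFJ, BGL, DEG, DFM, EGJ, FLM, GJM, GLM

so the chain groups are C_0 ≅ Z^9, C_1 ≅ Z^27, C_2 ≅ Z^18.

Boundary ∂_1: C_1 → C_0 is given by ∂[p,q] = [q] − [p].
As a 9×27 matrix over Z this has rank 8, with invariant factors (1,1,1,1,1,1,1,1).

Boundary ∂_2: C_2 → C_1 acts by ∂[p,q,r] = [q,r] − [p,r] + [p,q]. For instance
  ∂BDG = DG − BG + BD,
  ∂BDF = DF − BF + BD.
The resulting 27×18 matrix has rank 18, and its Smith normal form has invariant factors (1,1,1,1,1,1,1,1,1,1,1,1,1,1,1,1,1,2).

Reading off H_k = ker ∂_k / im ∂_{k+1}:

  H_0: rank C_0 − rank ∂_1 = 9 − 8 = 1, and the invariant factors of ∂_1 are all 1, so H_0 ≅ Z.
  H_1: rank ker ∂_1 − rank ∂_2 = (27 − 8) − 18 = 1, and ∂_2 has invariant factor 2 > 1, so H_1 ≅ Z ⊕ Z/2.
  H_2: rank ker ∂_2 − rank ∂_3 = (18 − 18) − 0 = 0, and there is no ∂_3, so H_2 ≅ 0.

As a check, the Euler characteristic is 9 − 27 + 18 = 0, which agrees with 1 − 1 + 0 = 0.

H_0 = Z,  H_1 = Z ⊕ Z/2,  H_2 = 0.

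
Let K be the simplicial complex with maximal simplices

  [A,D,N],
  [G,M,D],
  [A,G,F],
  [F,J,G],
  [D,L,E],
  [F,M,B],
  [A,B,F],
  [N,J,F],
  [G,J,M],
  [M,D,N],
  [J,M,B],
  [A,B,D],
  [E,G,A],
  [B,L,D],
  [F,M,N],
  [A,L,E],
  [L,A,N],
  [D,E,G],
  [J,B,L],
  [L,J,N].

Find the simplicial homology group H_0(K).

H_0 ≅ Z.

Order the vertices as A < B < D < E < F < G < J < L < M < N. Listing each simplex with vertices in this order, K has dimension 2 with simplices:

  0-simplices (10): A, B, D, E, F, G, J, L, M, N
  1-simplices (30): AB, AD, AE, AF, AG, AL, AN, BD, BF, BJ, BL, BM, DE, DG, DL, DM, DN, EG, EL, FG, FJ, FM, FN, GJ, GM, JL, JM, JN, LN, MN
  2-simplices (20): ABD, ABF, ADN, AEG, AEL, AFG, ALN, BDL, BFM, BJL, BJM, DEG, DEL, DGM, DMN, FGJ, FJN, FMN, GJM, JLN

so the chain groups are C_0 ≅ Z^10, C_1 ≅ Z^30, C_2 ≅ Z^20.

The boundary map ∂_1: C_1 → C_0 maps an edge to its endpoints' difference, ∂[p,q] = q − p.
The resulting 10×30 matrix has rank 9, and its Smith normal form has invariant factors (1,1,1,1,1,1,1,1,1).

Boundary ∂_2: C_2 → C_1 acts by ∂[p,q,r] = [q,r] − [p,r] + [p,q]. For instance
  ∂JLN = LN − JN + JL,
  ∂BDL = DL − BL + BD.
The resulting 30×20 matrix has rank 20, and its Smith normal form has invariant factors (1,1,1,1,1,1,1,1,1,1,1,1,1,1,1,1,1,1,1,2).

Reading off H_k = ker ∂_k / im ∂_{k+1}:

  H_0: rank C_0 − rank ∂_1 = 10 − 9 = 1, and the invariant factors of ∂_1 are all 1, so H_0 ≅ Z.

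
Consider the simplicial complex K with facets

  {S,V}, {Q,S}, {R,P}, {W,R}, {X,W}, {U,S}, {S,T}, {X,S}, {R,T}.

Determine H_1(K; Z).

H_1 = Z.

Order the vertices as P < Q < R < S < T < U < V < W < X. Listing each simplex with vertices in this order, K has dimension 1 with simplices:

  0-simplices (9): P, Q, R, S, T, U, V, W, X
  1-simplices (9): PR, QS, RT, RW, ST, SU, SV, SX, WX

so the chain groups are C_0 ≅ Z^9, C_1 ≅ Z^9.

Boundary ∂_1: C_1 → C_0 maps an edge to its endpoints' difference, ∂[p,q] = q − p. For instance
  ∂SX = X − S.
The 9×9 boundary matrix has rank 8 and Smith normal form diag(1,1,1,1,1,1,1,1).

Reading off H_k = ker ∂_k / im ∂_{k+1}:

  H_1: rank ker ∂_1 − rank ∂_2 = (9 − 8) − 0 = 1, and there is no ∂_2, so H_1 = Z.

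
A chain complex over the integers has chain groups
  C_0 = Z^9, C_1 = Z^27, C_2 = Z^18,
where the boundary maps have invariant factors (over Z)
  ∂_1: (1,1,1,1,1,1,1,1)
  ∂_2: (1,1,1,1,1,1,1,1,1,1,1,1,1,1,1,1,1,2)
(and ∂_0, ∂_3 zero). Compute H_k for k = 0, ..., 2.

H_0 = Z,  H_1 = Z ⊕ Z_2,  H_2 = 0.

H_0: b_0 = 9 − 0 − 8 = 1; torsion from ∂_1 factors > 1: none. So H_0 = Z.
H_1: b_1 = 27 − 8 − 18 = 1; torsion from ∂_2 factors > 1: [2]. So H_1 = Z ⊕ Z_2.
H_2: b_2 = 18 − 18 − 0 = 0; torsion from ∂_3 factors > 1: none. So H_2 = 0.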